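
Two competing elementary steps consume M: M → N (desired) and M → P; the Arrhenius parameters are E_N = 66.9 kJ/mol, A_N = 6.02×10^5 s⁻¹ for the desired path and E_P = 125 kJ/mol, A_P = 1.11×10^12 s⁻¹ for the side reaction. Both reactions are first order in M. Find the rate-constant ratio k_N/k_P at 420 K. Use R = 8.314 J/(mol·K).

k_N/k_P = (A_N/A_P)·exp[−(E_N−E_P)/(RT)] = (A_N/A_P)·exp[(E_P−E_N)/(RT)].
(E_P−E_N)/(RT) = (125−66.9)×10³/(8.314×420) = 58100/3492 = 16.64.
k_N/k_P = (6.02×10^5/1.11×10^12)·exp(16.64) = 5.423×10^-7 × 1.683×10^7 = 9.13.

9.13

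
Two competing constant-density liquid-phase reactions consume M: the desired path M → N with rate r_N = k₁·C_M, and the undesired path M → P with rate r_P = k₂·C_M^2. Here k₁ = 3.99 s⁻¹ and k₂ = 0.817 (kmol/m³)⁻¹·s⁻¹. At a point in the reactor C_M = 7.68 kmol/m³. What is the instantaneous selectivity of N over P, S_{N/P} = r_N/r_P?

0.636

S_{N/P} = r_N/r_P = (k₁·C_M)/(k₂·C_M^2) = (k₁/k₂)·C_M⁻¹.
= (3.99×7.680) / (0.817×7.680^2) = 30.64/48.19 = 0.636.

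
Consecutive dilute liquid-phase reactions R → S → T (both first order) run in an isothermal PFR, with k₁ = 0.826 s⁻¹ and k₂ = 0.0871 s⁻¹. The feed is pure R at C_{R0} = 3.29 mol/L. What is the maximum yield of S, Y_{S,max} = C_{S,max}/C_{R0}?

Evaluating C_S at τ_opt = ln(k₂/k₁)/(k₂−k₁) gives C_{S,max}/C_{R0} = (k₁/k₂)^[k₂/(k₂−k₁)].
= (0.826/0.0871)^(0.0871/(0.0871−0.826)) = (9.483)^(-0.1179) = 0.7671.

0.767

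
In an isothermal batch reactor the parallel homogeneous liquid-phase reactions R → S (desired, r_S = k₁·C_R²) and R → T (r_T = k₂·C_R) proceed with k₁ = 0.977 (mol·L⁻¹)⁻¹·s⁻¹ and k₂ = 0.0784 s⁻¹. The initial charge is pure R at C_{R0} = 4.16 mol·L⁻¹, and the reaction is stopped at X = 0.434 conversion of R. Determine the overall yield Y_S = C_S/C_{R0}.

C_R = C_{R0}(1−X) = 2.355 mol·L⁻¹.
Along a PFR/batch, dC_T/dC_R = −r_T/(r_S+r_T) = −k₂/(k₂+k₁·C_R).
Integrating from C_{R0} to C_R: C_T = (0.0784/0.977)·ln[(0.0784+0.977·4.16)/(0.0784+0.977·2.35)] = 0.08025·ln(4.143/2.379) = 0.04452 mol·L⁻¹.
Then C_S = (C_{R0}−C_R) − C_T = 1.805 − 0.04452 = 1.761 mol·L⁻¹.
Y_S = C_S/C_{R0} = 1.761/4.16 = 0.423.

0.423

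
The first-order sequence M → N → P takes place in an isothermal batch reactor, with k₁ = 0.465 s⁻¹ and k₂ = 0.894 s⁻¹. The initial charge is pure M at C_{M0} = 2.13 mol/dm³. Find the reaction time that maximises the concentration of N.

For first-order series the maximum of C_N occurs at t_opt = ln(k₂/k₁)/(k₂−k₁).
= ln(0.894/0.465)/(0.894−0.465) = ln(1.923)/0.4290 = 0.6537/0.4290 = 1.52 s.

1.52 s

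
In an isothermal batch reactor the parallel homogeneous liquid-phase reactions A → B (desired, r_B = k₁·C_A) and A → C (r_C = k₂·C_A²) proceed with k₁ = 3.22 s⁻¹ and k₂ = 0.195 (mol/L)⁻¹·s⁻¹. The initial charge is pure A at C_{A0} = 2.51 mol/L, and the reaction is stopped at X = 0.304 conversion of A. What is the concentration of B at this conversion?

0.676 mol/L

C_A = C_{A0}(1−X) = 1.747 mol/L.
Along a PFR/batch, dC_B/dC_A = −r_B/(r_B+r_C) = −k₁/(k₁+k₂·C_A).
Integrating from C_{A0} to C_A: C_B = (3.22/0.195)·ln[(3.22+0.195·2.51)/(3.22+0.195·1.75)] = 16.51·ln(3.709/3.561) = 0.6760 mol/L.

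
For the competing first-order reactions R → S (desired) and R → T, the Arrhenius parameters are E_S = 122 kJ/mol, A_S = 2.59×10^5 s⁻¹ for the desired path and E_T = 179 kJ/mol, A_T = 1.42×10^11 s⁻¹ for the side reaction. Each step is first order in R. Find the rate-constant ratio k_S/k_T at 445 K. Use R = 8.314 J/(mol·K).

8.95

With equal orders, S_{S/T} = k_S/k_T = (A_S/A_T)·exp[(E_T−E_S)/(RT)].
(E_T−E_S)/(RT) = (179−122)×10³/(8.314×445) = 57000/3700 = 15.41.
k_S/k_T = (2.59×10^5/1.42×10^11)·exp(15.41) = 1.824×10^-6 × 4.909×10^6 = 8.95.
Since E_S < E_T, lowering the temperature improves selectivity toward S.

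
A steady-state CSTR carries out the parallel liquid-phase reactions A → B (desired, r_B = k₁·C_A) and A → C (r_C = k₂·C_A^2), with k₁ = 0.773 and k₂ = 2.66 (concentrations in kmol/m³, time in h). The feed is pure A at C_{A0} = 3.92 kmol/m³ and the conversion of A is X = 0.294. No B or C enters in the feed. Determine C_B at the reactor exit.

0.110 kmol/m³

Exit C_A = C_{A0}(1−X) = 3.92×0.706 = 2.768 kmol/m³.
A CSTR operates uniformly at the exit composition, giving r_B = 2.139 and r_C = 20.37 (each k·C_A^n at C_A = 2.768).
Fraction of consumed A going to B: r_B/(r_B+r_C) = 0.09503.
C_B = 0.09503·C_{A0}·X = 0.09503×3.92×0.294 = 0.110 kmol/m³.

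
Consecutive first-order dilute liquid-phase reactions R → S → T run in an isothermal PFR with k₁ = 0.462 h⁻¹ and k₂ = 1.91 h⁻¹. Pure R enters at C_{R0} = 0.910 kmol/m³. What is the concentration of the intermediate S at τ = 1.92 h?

For first-order series with pure R initially, C_S(τ) = k₁C_{R0}/(k₂−k₁)·(e^(−k₁τ) − e^(−k₂τ)).
e^(−k₁τ) = e^(−0.462×1.92) = e^(−0.8870) = 0.4119; e^(−k₂τ) = e^(−3.667) = 0.02555.
C_S = 0.462×0.910/(1.91−0.462) × (0.4119−0.02555) = 0.2903×0.3863 = 0.1122 kmol/m³.

0.112 kmol/m³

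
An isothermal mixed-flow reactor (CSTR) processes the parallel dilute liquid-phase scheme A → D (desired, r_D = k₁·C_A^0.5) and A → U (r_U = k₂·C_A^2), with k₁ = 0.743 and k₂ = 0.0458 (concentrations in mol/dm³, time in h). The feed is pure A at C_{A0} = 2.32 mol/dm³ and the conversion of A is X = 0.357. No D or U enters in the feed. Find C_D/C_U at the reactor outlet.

8.90

Exit C_A = C_{A0}(1−X) = 2.32×0.643 = 1.492 mol/dm³.
A CSTR operates uniformly at the exit composition, giving r_D = 0.9075 and r_U = 0.1019 (each k·C_A^n at C_A = 1.492).
Overall selectivity = C_D/C_U = r_Dτ/(r_Uτ) = r_D/r_U = 8.90.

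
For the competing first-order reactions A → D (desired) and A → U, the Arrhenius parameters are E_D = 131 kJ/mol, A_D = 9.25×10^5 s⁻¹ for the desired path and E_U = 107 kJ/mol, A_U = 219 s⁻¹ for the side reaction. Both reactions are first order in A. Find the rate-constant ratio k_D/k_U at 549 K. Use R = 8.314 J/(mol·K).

22.0

k_D/k_U = (A_D/A_U)·exp[−(E_D−E_U)/(RT)] = (A_D/A_U)·exp[(E_U−E_D)/(RT)].
(E_U−E_D)/(RT) = (107−131)×10³/(8.314×549) = -24000/4564 = -5.258.
k_D/k_U = (9.25×10^5/219)·exp(-5.258) = 4224 × 0.005205 = 22.0.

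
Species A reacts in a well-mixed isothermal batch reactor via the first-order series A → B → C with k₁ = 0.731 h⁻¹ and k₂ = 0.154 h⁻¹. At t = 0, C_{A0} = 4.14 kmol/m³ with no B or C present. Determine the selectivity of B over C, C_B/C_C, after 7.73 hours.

0.619

Solving the coupled first-order balances gives C_B(t) = [k₁/(k₂−k₁)]·C_{A0}·(e^(−k₁t) − e^(−k₂t)).
e^(−k₁t) = e^(−0.731×7.73) = e^(−5.651) = 0.003515; e^(−k₂t) = e^(−1.190) = 0.3041.
C_B = 0.731×4.14/(0.154−0.731) × (0.003515−0.3041) = (-5.245)×(-0.3006) = 1.577 kmol/m³.
C_A = C_{A0}e^(−k₁t) = 0.01455 kmol/m³, so C_C = C_{A0}−C_A−C_B = 2.549 kmol/m³; C_B/C_C = 0.619.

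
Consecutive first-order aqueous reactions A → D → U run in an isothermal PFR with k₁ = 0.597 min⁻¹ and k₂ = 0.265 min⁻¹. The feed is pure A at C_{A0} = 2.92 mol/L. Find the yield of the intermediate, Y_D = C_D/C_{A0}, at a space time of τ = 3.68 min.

0.478

Solving the coupled first-order balances gives C_D(τ) = [k₁/(k₂−k₁)]·C_{A0}·(e^(−k₁τ) − e^(−k₂τ)).
e^(−k₁τ) = e^(−0.597×3.68) = e^(−2.197) = 0.1111; e^(−k₂τ) = e^(−0.9752) = 0.3771.
C_D = 0.597×2.92/(0.265−0.597) × (0.1111−0.3771) = (-5.251)×(-0.2660) = 1.397 mol/L.
Y_D = C_D/C_{A0} = 1.397/2.92 = 0.478.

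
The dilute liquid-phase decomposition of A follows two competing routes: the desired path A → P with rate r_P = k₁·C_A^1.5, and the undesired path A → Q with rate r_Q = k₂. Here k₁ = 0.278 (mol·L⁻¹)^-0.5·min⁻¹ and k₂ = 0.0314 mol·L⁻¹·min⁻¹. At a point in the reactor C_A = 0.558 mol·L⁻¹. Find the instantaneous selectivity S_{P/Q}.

S_{P/Q} = r_P/r_Q = (k₁·C_A^1.5)/(k₂) = (k₁/k₂)·C_A^1.5.
= (0.278×0.5580^1.5) / (0.0314) = 0.1159/0.03140 = 3.69.

3.69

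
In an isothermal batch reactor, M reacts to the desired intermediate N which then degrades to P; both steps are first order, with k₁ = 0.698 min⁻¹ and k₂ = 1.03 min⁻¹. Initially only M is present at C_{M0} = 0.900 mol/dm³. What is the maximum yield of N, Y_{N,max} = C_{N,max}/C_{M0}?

0.299

At the optimum, C_{N,max}/C_{M0} = (k₁/k₂)^[k₂/(k₂−k₁)].
= (0.698/1.03)^(1.03/(1.03−0.698)) = (0.6777)^(3.102) = 0.2991.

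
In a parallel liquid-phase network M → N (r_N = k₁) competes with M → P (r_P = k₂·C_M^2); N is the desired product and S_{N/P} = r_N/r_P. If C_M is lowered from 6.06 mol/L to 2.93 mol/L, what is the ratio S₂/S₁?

4.28

S_{N/P} = (k₁/k₂)·C_M^-2, so S₂/S₁ = (C_{M,2}/C_{M,1})^-2.
= (2.93/6.06)^(-2) = (0.4835)^(-2) = 4.28.
Selectivity toward N rises as C_M falls — low-concentration operation is favoured.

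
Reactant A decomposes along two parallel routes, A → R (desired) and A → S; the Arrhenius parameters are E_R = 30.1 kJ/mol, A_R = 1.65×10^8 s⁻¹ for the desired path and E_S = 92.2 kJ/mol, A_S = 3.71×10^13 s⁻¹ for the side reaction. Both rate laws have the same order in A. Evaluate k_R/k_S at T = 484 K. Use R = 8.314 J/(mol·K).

k_R/k_S = (A_R/A_S)·exp[−(E_R−E_S)/(RT)] = (A_R/A_S)·exp[(E_S−E_R)/(RT)].
(E_S−E_R)/(RT) = (92.2−30.1)×10³/(8.314×484) = 62100/4024 = 15.43.
k_R/k_S = (1.65×10^8/3.71×10^13)·exp(15.43) = 4.447×10^-6 × 5.038×10^6 = 22.4.
Since E_R < E_S, lowering the temperature improves selectivity toward R.

22.4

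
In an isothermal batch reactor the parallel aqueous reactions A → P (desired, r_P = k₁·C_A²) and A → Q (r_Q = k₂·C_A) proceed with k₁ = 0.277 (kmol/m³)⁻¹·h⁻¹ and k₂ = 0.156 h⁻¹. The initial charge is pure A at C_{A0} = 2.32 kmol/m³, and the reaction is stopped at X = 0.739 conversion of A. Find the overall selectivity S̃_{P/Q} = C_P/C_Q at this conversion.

2.37

C_A = C_{A0}(1−X) = 0.6055 kmol/m³.
Along a PFR/batch, dC_Q/dC_A = −r_Q/(r_P+r_Q) = −k₂/(k₂+k₁·C_A).
Integrating from C_{A0} to C_A: C_Q = (0.156/0.277)·ln[(0.156+0.277·2.32)/(0.156+0.277·0.606)] = 0.5632·ln(0.7986/0.3237) = 0.5086 kmol/m³.
Then C_P = (C_{A0}−C_A) − C_Q = 1.714 − 0.5086 = 1.206 kmol/m³.
S̃_{P/Q} = C_P/C_Q = 1.206/0.5086 = 2.37.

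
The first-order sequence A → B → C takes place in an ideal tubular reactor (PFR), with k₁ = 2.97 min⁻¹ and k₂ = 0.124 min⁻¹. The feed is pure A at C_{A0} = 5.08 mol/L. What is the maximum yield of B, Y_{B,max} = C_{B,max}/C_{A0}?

At the optimum, C_{B,max}/C_{A0} = (k₁/k₂)^[k₂/(k₂−k₁)].
= (2.97/0.124)^(0.124/(0.124−2.97)) = (23.95)^(-0.04357) = 0.8708.

0.871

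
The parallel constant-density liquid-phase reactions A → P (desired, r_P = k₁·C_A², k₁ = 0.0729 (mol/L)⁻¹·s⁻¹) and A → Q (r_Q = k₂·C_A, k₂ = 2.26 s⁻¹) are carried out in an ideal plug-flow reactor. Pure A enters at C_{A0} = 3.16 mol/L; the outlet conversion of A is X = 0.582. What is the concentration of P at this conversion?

0.124 mol/L

C_A = C_{A0}(1−X) = 1.321 mol/L.
Along a PFR/batch, dC_Q/dC_A = −r_Q/(r_P+r_Q) = −k₂/(k₂+k₁·C_A).
Integrating from C_{A0} to C_A: C_Q = (2.26/0.0729)·ln[(2.26+0.0729·3.16)/(2.26+0.0729·1.32)] = 31.00·ln(2.490/2.356) = 1.716 mol/L.
Then C_P = (C_{A0}−C_A) − C_Q = 1.839 − 1.716 = 0.1235 mol/L.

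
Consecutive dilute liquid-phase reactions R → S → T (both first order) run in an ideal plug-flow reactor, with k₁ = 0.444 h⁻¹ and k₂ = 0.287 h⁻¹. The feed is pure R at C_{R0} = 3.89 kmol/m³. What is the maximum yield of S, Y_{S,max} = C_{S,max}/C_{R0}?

0.450

Evaluating C_S at τ_opt = ln(k₂/k₁)/(k₂−k₁) gives C_{S,max}/C_{R0} = (k₁/k₂)^[k₂/(k₂−k₁)].
= (0.444/0.287)^(0.287/(0.287−0.444)) = (1.547)^(-1.828) = 0.4504.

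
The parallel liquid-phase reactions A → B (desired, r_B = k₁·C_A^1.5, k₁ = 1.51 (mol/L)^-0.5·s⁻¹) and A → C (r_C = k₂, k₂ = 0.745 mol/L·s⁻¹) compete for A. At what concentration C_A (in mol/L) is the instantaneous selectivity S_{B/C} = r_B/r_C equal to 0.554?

0.421 mol/L

S_{B/C} = (k₁/k₂)·C_A^1.5 ⇒ C_A = (S·k₂/k₁)^(1/1.5).
= (0.554×0.745/1.51)^(0.6667) = (0.2733)^(0.6667) = 0.421 mol/L.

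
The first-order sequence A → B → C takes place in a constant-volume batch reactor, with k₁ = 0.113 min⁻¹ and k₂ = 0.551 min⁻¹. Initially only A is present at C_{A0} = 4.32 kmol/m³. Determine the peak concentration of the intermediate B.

For a first-order series the maximum intermediate yield is C_{B,max}/C_{A0} = (k₁/k₂)^[k₂/(k₂−k₁)].
= (0.113/0.551)^(0.551/(0.551−0.113)) = (0.2051)^(1.258) = 0.1363.
C_{B,max} = 0.1363×4.32 = 0.589 kmol/m³.

0.589 kmol/m³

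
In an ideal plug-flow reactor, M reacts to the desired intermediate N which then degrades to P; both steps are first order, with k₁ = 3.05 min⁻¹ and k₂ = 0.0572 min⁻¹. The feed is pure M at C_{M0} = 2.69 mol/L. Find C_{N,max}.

For a first-order series the maximum intermediate yield is C_{N,max}/C_{M0} = (k₁/k₂)^[k₂/(k₂−k₁)].
= (3.05/0.0572)^(0.0572/(0.0572−3.05)) = (53.32)^(-0.01911) = 0.9268.
C_{N,max} = 0.9268×2.69 = 2.49 mol/L.

2.49 mol/L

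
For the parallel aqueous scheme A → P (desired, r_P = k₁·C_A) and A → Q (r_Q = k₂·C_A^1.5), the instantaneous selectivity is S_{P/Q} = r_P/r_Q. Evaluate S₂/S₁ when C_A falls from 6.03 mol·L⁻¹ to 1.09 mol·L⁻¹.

S_{P/Q} = (k₁/k₂)·C_A^-0.5, so S₂/S₁ = (C_{A,2}/C_{A,1})^-0.5.
= (1.09/6.03)^(-0.5) = (0.1808)^(-0.5) = 2.35.

2.35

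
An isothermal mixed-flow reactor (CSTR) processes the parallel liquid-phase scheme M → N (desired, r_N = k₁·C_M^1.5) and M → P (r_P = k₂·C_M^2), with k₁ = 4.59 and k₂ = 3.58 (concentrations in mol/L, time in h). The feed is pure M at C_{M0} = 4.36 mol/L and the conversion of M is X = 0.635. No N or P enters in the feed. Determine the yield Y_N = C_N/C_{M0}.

Exit C_M = C_{M0}(1−X) = 4.36×0.365 = 1.591 mol/L.
Rates in a CSTR are evaluated at the outlet concentration: r_N = 4.59×1.591^1.5 = 9.215, r_P = 3.58×1.591^2 = 9.067.
Fraction of consumed M going to N: r_N/(r_N+r_P) = 0.5041.
C_N = 0.5041·C_{M0}·X = 0.5041×4.36×0.635 = 1.40 mol/L; Y_N = C_N/C_{M0} = 0.320.

0.320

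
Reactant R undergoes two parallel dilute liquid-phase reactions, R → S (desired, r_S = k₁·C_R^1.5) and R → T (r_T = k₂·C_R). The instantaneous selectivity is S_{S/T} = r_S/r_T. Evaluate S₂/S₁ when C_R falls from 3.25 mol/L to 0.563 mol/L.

0.416

S_{S/T} = (k₁/k₂)·C_R^0.5, so S₂/S₁ = (C_{R,2}/C_{R,1})^0.5.
= (0.563/3.25)^0.5 = (0.1732)^0.5 = 0.416.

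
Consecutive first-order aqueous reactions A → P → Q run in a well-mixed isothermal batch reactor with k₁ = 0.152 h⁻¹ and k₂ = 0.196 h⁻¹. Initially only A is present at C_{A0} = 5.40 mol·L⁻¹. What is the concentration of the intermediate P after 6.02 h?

1.74 mol·L⁻¹

For first-order series with pure A initially, C_P(t) = k₁C_{A0}/(k₂−k₁)·(e^(−k₁t) − e^(−k₂t)).
e^(−k₁t) = e^(−0.152×6.02) = e^(−0.9150) = 0.4005; e^(−k₂t) = e^(−1.180) = 0.3073.
C_P = 0.152×5.40/(0.196−0.152) × (0.4005−0.3073) = 18.65×0.09320 = 1.739 mol·L⁻¹.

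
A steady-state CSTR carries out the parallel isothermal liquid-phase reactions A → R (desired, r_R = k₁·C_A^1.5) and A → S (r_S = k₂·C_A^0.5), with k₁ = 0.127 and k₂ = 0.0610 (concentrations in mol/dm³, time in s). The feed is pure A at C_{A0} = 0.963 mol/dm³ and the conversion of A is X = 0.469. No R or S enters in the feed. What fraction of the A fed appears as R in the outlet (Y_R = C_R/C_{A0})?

0.242

Exit C_A = C_{A0}(1−X) = 0.963×0.531 = 0.5114 mol/dm³.
In a CSTR the entire volume is at exit conditions, so r_R = 0.127×0.5114^1.5 = 0.04644 and r_S = 0.0610×0.5114^0.5 = 0.04362.
Fraction of consumed A going to R: r_R/(r_R+r_S) = 0.5156.
C_R = 0.5156·C_{A0}·X = 0.5156×0.963×0.469 = 0.233 mol/dm³; Y_R = C_R/C_{A0} = 0.242.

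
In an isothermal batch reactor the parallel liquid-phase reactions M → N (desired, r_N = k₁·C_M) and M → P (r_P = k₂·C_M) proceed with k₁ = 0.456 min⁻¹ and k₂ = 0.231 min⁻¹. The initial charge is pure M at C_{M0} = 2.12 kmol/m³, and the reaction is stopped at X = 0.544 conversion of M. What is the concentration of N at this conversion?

C_M = C_{M0}(1−X) = 0.9667 kmol/m³.
Both paths are first order in M, so the instantaneous fraction to N is constant: dC_N/d(−C_M) = k₁/(k₁+k₂) = 0.6638.
C_N = 0.6638·(C_{M0}−C_M) = 0.6638×1.153 = 0.765 kmol/m³.

0.765 kmol/m³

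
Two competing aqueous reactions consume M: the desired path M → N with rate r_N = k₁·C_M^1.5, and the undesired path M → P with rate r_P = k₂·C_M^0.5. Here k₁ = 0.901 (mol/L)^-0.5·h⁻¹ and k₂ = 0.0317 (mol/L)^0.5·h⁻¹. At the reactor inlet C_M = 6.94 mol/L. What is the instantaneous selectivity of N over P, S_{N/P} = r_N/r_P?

197

S_{N/P} = r_N/r_P = (k₁·C_M^1.5)/(k₂·C_M^0.5) = (k₁/k₂)·C_M.
= (0.901×6.940^1.5) / (0.0317×6.940^0.5) = 16.47/0.08351 = 197.
Since the desired path is higher order in M, keeping C_M high (PFR or concentrated feed) favours N.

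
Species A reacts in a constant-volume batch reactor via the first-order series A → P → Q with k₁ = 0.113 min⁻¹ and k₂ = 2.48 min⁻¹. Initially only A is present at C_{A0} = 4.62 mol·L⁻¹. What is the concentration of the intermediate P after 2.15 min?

0.172 mol·L⁻¹

For first-order series with pure A initially, C_P(t) = k₁C_{A0}/(k₂−k₁)·(e^(−k₁t) − e^(−k₂t)).
e^(−k₁t) = e^(−0.113×2.15) = e^(−0.2429) = 0.7843; e^(−k₂t) = e^(−5.332) = 0.004834.
C_P = 0.113×4.62/(2.48−0.113) × (0.7843−0.004834) = 0.2206×0.7795 = 0.1719 mol·L⁻¹.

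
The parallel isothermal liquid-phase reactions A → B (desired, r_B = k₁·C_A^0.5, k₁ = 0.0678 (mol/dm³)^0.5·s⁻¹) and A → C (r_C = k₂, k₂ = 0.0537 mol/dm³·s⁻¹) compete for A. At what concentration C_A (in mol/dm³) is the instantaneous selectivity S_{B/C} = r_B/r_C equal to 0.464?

0.135 mol/dm³

S_{B/C} = (k₁/k₂)·C_A^0.5 ⇒ C_A = (S·k₂/k₁)^(2).
= (0.464×0.0537/0.0678)^(2) = (0.3675)^(2) = 0.135 mol/dm³.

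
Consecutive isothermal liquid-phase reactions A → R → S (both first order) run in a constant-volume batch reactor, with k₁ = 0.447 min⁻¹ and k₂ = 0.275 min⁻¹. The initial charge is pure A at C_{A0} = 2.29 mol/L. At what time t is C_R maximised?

2.82 min

For first-order series the maximum of C_R occurs at t_opt = ln(k₂/k₁)/(k₂−k₁).
= ln(0.275/0.447)/(0.275−0.447) = ln(0.6152)/-0.1720 = -0.4858/-0.1720 = 2.82 min.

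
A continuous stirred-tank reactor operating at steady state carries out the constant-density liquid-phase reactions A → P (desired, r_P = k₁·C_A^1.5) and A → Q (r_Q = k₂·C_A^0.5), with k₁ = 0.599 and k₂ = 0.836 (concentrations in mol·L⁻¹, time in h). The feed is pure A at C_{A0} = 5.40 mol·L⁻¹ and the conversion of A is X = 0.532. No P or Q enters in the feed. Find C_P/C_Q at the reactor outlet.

1.81

Exit C_A = C_{A0}(1−X) = 5.40×0.468 = 2.527 mol·L⁻¹.
In a CSTR the entire volume is at exit conditions, so r_P = 0.599×2.527^1.5 = 2.407 and r_Q = 0.836×2.527^0.5 = 1.329.
Overall selectivity = C_P/C_Q = r_Pτ/(r_Qτ) = r_P/r_Q = 1.81.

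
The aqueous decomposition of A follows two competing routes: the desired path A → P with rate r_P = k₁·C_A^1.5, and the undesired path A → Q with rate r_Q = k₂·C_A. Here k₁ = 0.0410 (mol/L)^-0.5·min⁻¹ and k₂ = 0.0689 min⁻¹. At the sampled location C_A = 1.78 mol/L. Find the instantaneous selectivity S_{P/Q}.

S_{P/Q} = r_P/r_Q = (k₁·C_A^1.5)/(k₂·C_A) = (k₁/k₂)·C_A^0.5.
= (0.0410×1.780^1.5) / (0.0689×1.780) = 0.09737/0.1226 = 0.794.

0.794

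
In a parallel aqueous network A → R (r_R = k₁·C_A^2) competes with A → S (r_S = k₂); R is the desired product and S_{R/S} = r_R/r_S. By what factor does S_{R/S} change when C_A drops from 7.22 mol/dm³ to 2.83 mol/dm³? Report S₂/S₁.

0.154

S_{R/S} = (k₁/k₂)·C_A^2, so S₂/S₁ = (C_{A,2}/C_{A,1})^2.
= (2.83/7.22)^2 = (0.3920)^2 = 0.154.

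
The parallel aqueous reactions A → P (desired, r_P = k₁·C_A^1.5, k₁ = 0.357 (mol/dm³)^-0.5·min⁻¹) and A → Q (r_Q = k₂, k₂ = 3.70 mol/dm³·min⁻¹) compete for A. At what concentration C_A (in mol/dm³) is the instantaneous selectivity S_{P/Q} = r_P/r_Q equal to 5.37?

14.6 mol/dm³

S_{P/Q} = (k₁/k₂)·C_A^1.5 ⇒ C_A = (S·k₂/k₁)^(1/1.5).
= (5.37×3.70/0.357)^(0.6667) = (55.66)^(0.6667) = 14.6 mol/dm³.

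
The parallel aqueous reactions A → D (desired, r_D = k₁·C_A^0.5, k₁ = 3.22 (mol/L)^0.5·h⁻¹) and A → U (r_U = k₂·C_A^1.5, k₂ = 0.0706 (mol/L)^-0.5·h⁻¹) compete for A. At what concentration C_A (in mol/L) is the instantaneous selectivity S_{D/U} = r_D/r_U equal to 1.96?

23.3 mol/L

S_{D/U} = (k₁/k₂)·C_A⁻¹ ⇒ C_A = (S·k₂/k₁)^(-1).
= (1.96×0.0706/3.22)^(-1) = (0.04297)^(-1) = 23.3 mol/L.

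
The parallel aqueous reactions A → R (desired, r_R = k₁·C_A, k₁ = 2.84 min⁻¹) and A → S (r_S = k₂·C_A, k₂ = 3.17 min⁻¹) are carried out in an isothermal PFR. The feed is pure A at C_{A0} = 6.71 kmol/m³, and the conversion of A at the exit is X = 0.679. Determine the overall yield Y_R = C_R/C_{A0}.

C_A = C_{A0}(1−X) = 2.154 kmol/m³.
Both paths are first order in A, so the instantaneous fraction to R is constant: dC_R/d(−C_A) = k₁/(k₁+k₂) = 0.4725.
C_R = 0.4725·(C_{A0}−C_A) = 0.4725×4.556 = 2.15 kmol/m³.
Y_R = C_R/C_{A0} = 2.153/6.71 = 0.321.

0.321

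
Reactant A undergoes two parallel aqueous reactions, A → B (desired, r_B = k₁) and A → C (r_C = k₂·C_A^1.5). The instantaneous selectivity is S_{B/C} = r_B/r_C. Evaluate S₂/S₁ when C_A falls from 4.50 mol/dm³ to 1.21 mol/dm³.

7.17

S_{B/C} = (k₁/k₂)·C_A^-1.5, so S₂/S₁ = (C_{A,2}/C_{A,1})^-1.5.
= (1.21/4.50)^(-1.5) = (0.2689)^(-1.5) = 7.17.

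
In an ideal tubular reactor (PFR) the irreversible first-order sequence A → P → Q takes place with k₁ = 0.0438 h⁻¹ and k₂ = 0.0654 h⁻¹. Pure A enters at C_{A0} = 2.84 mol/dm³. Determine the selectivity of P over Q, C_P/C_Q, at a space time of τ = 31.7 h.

0.502

The intermediate concentration in a first-order A→B→C sequence is C_P = k₁C_{A0}(e^(−k₁τ) − e^(−k₂τ))/(k₂−k₁).
e^(−k₁τ) = e^(−0.0438×31.7) = e^(−1.388) = 0.2495; e^(−k₂τ) = e^(−2.073) = 0.1258.
C_P = 0.0438×2.84/(0.0654−0.0438) × (0.2495−0.1258) = 5.759×0.1237 = 0.7122 mol/dm³.
C_A = C_{A0}e^(−k₁τ) = 0.7085 mol/dm³, so C_Q = C_{A0}−C_A−C_P = 1.419 mol/dm³; C_P/C_Q = 0.502.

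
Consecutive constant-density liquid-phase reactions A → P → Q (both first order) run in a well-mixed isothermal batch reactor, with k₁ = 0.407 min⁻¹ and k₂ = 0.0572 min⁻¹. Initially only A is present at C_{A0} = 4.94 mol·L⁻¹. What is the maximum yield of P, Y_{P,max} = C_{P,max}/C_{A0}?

Evaluating C_P at t_opt = ln(k₂/k₁)/(k₂−k₁) gives C_{P,max}/C_{A0} = (k₁/k₂)^[k₂/(k₂−k₁)].
= (0.407/0.0572)^(0.0572/(0.0572−0.407)) = (7.115)^(-0.1635) = 0.7255.

0.726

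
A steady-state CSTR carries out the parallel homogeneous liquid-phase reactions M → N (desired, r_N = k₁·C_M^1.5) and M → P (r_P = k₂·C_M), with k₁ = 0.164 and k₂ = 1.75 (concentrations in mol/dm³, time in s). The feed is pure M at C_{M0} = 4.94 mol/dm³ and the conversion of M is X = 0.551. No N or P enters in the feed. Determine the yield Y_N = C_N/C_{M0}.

Exit C_M = C_{M0}(1−X) = 4.94×0.449 = 2.218 mol/dm³.
In a CSTR the entire volume is at exit conditions, so r_N = 0.164×2.218^1.5 = 0.5418 and r_P = 1.75×2.218 = 3.882.
Fraction of consumed M going to N: r_N/(r_N+r_P) = 0.1225.
C_N = 0.1225·C_{M0}·X = 0.1225×4.94×0.551 = 0.333 mol/dm³; Y_N = C_N/C_{M0} = 0.0675.

0.0675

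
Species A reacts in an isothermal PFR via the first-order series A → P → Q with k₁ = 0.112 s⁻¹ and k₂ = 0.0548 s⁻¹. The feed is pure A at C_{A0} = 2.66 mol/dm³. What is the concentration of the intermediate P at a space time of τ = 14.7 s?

The intermediate concentration in a first-order A→B→C sequence is C_P = k₁C_{A0}(e^(−k₁τ) − e^(−k₂τ))/(k₂−k₁).
e^(−k₁τ) = e^(−0.112×14.7) = e^(−1.646) = 0.1927; e^(−k₂τ) = e^(−0.8056) = 0.4468.
C_P = 0.112×2.66/(0.0548−0.112) × (0.1927−0.4468) = (-5.208)×(-0.2541) = 1.323 mol/dm³.

1.32 mol/dm³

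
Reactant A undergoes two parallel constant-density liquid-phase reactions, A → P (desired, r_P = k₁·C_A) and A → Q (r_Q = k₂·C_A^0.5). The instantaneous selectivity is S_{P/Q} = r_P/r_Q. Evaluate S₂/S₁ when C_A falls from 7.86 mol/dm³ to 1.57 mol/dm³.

S_{P/Q} = (k₁/k₂)·C_A^0.5, so S₂/S₁ = (C_{A,2}/C_{A,1})^0.5.
= (1.57/7.86)^0.5 = (0.1997)^0.5 = 0.447.
Selectivity toward P falls as C_A falls — high-concentration operation is favoured.

0.447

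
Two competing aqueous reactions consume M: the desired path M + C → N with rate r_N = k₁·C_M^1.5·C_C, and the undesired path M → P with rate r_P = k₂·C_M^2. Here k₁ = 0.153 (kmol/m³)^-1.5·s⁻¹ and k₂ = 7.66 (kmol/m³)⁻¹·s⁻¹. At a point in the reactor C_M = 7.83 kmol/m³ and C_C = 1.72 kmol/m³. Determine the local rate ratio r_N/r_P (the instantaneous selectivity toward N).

S_{N/P} = r_N/r_P = (k₁·C_M^1.5·C_C)/(k₂·C_M^2) = (k₁/k₂)·C_M^-0.5·C_C.
= (0.153×7.830^1.5×1.720) / (7.66×7.830^2) = 5.766/469.6 = 0.0123.
The undesired path is higher order in M, so low C_M (CSTR or dilute feed) favours N.

0.0123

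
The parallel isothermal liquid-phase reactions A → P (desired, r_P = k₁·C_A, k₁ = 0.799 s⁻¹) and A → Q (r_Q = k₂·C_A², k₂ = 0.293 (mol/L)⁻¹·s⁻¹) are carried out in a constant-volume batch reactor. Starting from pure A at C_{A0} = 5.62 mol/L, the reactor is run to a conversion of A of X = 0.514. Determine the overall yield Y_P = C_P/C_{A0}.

0.206

C_A = C_{A0}(1−X) = 2.731 mol/L.
Along a PFR/batch, dC_P/dC_A = −r_P/(r_P+r_Q) = −k₁/(k₁+k₂·C_A).
Integrating from C_{A0} to C_A: C_P = (0.799/0.293)·ln[(0.799+0.293·5.62)/(0.799+0.293·2.73)] = 2.727·ln(2.446/1.599) = 1.158 mol/L.
Y_P = C_P/C_{A0} = 1.158/5.62 = 0.206.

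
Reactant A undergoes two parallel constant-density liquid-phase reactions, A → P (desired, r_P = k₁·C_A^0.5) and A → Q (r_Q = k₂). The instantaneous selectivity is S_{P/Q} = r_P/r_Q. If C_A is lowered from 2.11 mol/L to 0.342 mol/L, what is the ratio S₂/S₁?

0.403

S_{P/Q} = (k₁/k₂)·C_A^0.5, so S₂/S₁ = (C_{A,2}/C_{A,1})^0.5.
= (0.342/2.11)^0.5 = (0.1621)^0.5 = 0.403.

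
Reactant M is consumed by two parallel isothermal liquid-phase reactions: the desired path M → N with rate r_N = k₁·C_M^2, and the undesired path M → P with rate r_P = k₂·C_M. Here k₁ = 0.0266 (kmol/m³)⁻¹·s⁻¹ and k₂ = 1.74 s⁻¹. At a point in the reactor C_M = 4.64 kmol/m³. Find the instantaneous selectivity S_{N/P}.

S_{N/P} = r_N/r_P = (k₁·C_M^2)/(k₂·C_M) = (k₁/k₂)·C_M.
= (0.0266×4.640^2) / (1.74×4.640) = 0.5727/8.074 = 0.0709.
Since the desired path is higher order in M, keeping C_M high (PFR or concentrated feed) favours N.

0.0709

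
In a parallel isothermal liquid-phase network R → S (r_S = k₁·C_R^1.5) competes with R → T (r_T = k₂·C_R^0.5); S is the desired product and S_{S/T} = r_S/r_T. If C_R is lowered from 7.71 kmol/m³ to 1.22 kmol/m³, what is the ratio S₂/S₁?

S_{S/T} = (k₁/k₂)·C_R, so S₂/S₁ = (C_{R,2}/C_{R,1}).
= 1.22/7.71 = 0.158.

0.158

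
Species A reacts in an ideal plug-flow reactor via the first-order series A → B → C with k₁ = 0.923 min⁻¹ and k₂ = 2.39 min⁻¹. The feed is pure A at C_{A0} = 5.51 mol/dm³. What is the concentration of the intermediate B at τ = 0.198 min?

0.728 mol/dm³

Solving the coupled first-order balances gives C_B(τ) = [k₁/(k₂−k₁)]·C_{A0}·(e^(−k₁τ) − e^(−k₂τ)).
e^(−k₁τ) = e^(−0.923×0.198) = e^(−0.1828) = 0.8330; e^(−k₂τ) = e^(−0.4732) = 0.6230.
C_B = 0.923×5.51/(2.39−0.923) × (0.8330−0.6230) = 3.467×0.2100 = 0.7279 mol/dm³.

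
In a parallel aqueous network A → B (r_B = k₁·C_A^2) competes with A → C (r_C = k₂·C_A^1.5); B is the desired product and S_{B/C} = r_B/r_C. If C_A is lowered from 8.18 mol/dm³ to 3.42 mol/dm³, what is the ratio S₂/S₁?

0.647

S_{B/C} = (k₁/k₂)·C_A^0.5, so S₂/S₁ = (C_{A,2}/C_{A,1})^0.5.
= (3.42/8.18)^0.5 = (0.4181)^0.5 = 0.647.
Selectivity toward B falls as C_A falls — high-concentration operation is favoured.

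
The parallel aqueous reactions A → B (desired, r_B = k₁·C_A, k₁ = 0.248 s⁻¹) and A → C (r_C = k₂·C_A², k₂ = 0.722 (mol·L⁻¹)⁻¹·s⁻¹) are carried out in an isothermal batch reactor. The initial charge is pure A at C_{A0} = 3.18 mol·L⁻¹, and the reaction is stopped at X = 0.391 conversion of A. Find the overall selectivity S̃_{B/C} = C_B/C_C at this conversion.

0.137

C_A = C_{A0}(1−X) = 1.937 mol·L⁻¹.
Along a PFR/batch, dC_B/dC_A = −r_B/(r_B+r_C) = −k₁/(k₁+k₂·C_A).
Integrating from C_{A0} to C_A: C_B = (0.248/0.722)·ln[(0.248+0.722·3.18)/(0.248+0.722·1.94)] = 0.3435·ln(2.544/1.646) = 0.1495 mol·L⁻¹.
C_C = (C_{A0}−C_A)−C_B = 1.094 mol·L⁻¹; S̃_{B/C} = 0.1495/1.094 = 0.137.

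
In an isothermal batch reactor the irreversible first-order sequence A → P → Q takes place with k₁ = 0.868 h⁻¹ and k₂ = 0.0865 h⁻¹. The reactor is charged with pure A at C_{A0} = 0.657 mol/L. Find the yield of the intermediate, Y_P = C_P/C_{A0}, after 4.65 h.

Solving the coupled first-order balances gives C_P(t) = [k₁/(k₂−k₁)]·C_{A0}·(e^(−k₁t) − e^(−k₂t)).
e^(−k₁t) = e^(−0.868×4.65) = e^(−4.036) = 0.01766; e^(−k₂t) = e^(−0.4022) = 0.6688.
C_P = 0.868×0.657/(0.0865−0.868) × (0.01766−0.6688) = (-0.7297)×(-0.6512) = 0.4752 mol/L.
Y_P = C_P/C_{A0} = 0.4752/0.657 = 0.723.

0.723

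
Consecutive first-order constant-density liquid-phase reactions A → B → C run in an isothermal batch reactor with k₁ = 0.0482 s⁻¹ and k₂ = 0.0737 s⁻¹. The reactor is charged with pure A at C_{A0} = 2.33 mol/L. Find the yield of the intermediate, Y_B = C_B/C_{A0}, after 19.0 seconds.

0.290

For first-order series with pure A initially, C_B(t) = k₁C_{A0}/(k₂−k₁)·(e^(−k₁t) − e^(−k₂t)).
e^(−k₁t) = e^(−0.0482×19.0) = e^(−0.9158) = 0.4002; e^(−k₂t) = e^(−1.400) = 0.2465.
C_B = 0.0482×2.33/(0.0737−0.0482) × (0.4002−0.2465) = 4.404×0.1537 = 0.6768 mol/L.
Y_B = C_B/C_{A0} = 0.6768/2.33 = 0.290.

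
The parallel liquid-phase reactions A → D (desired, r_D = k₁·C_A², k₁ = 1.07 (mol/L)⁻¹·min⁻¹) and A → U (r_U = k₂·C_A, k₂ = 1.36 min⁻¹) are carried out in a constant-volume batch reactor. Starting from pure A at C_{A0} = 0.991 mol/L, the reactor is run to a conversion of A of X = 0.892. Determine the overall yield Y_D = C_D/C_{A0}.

C_A = C_{A0}(1−X) = 0.1070 mol/L.
Along a PFR/batch, dC_U/dC_A = −r_U/(r_D+r_U) = −k₂/(k₂+k₁·C_A).
Integrating from C_{A0} to C_A: C_U = (1.36/1.07)·ln[(1.36+1.07·0.991)/(1.36+1.07·0.107)] = 1.271·ln(2.420/1.475) = 0.6299 mol/L.
Then C_D = (C_{A0}−C_A) − C_U = 0.8840 − 0.6299 = 0.2541 mol/L.
Y_D = C_D/C_{A0} = 0.2541/0.991 = 0.256.

0.256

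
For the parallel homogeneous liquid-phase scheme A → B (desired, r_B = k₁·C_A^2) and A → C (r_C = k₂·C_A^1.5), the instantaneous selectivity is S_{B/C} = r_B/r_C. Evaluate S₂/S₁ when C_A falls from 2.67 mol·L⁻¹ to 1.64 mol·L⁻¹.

0.784

S_{B/C} = (k₁/k₂)·C_A^0.5, so S₂/S₁ = (C_{A,2}/C_{A,1})^0.5.
= (1.64/2.67)^0.5 = (0.6142)^0.5 = 0.784.
Selectivity toward B falls as C_A falls — high-concentration operation is favoured.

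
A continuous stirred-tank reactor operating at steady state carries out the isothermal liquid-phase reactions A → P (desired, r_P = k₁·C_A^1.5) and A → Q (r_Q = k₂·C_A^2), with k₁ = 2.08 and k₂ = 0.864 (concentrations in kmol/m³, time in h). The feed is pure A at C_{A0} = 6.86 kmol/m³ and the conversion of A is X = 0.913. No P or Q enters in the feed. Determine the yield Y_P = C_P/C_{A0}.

Exit C_A = C_{A0}(1−X) = 6.86×0.0870 = 0.5968 kmol/m³.
A CSTR operates uniformly at the exit composition, giving r_P = 0.9590 and r_Q = 0.3078 (each k·C_A^n at C_A = 0.5968).
Fraction of consumed A going to P: r_P/(r_P+r_Q) = 0.7571.
C_P = 0.7571·C_{A0}·X = 0.7571×6.86×0.913 = 4.74 kmol/m³; Y_P = C_P/C_{A0} = 0.691.

0.691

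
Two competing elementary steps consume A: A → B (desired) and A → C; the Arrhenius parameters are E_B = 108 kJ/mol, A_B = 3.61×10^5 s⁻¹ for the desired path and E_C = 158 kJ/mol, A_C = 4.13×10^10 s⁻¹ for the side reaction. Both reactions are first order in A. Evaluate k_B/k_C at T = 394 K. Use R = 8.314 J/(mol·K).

37.2

Since both paths have the same order in A, the concentration cancels and S_{B/C} = k_B/k_C = (A_B/A_C)·exp[(E_C−E_B)/(RT)].
(E_C−E_B)/(RT) = (158−108)×10³/(8.314×394) = 50000/3276 = 15.26.
k_B/k_C = (3.61×10^5/4.13×10^10)·exp(15.26) = 8.741×10^-6 × 4.256×10^6 = 37.2.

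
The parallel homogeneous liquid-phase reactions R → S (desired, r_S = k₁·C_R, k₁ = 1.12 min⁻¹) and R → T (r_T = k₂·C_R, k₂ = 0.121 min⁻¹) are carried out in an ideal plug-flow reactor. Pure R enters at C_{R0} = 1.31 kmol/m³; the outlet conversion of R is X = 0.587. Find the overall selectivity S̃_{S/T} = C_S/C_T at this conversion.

9.26

C_R = C_{R0}(1−X) = 0.5410 kmol/m³.
Both paths are first order in R, so the instantaneous fraction to S is constant: dC_S/d(−C_R) = k₁/(k₁+k₂) = 0.9025.
C_S = 0.9025·(C_{R0}−C_R) = 0.9025×0.7690 = 0.694 kmol/m³.
C_T = (C_{R0}−C_R)−C_S = 0.07498 kmol/m³; S̃_{S/T} = 0.6940/0.07498 = 9.26.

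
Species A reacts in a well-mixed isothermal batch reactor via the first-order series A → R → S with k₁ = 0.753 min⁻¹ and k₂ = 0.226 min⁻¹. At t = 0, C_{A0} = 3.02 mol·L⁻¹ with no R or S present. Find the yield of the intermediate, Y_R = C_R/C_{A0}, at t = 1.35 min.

0.536

The intermediate concentration in a first-order A→B→C sequence is C_R = k₁C_{A0}(e^(−k₁t) − e^(−k₂t))/(k₂−k₁).
e^(−k₁t) = e^(−0.753×1.35) = e^(−1.017) = 0.3618; e^(−k₂t) = e^(−0.3051) = 0.7370.
C_R = 0.753×3.02/(0.226−0.753) × (0.3618−0.7370) = (-4.315)×(-0.3752) = 1.619 mol·L⁻¹.
Y_R = C_R/C_{A0} = 1.619/3.02 = 0.536.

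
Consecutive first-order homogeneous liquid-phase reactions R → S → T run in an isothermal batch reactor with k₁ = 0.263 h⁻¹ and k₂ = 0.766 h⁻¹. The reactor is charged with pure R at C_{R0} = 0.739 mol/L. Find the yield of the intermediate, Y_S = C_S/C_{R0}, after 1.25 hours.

The intermediate concentration in a first-order A→B→C sequence is C_S = k₁C_{R0}(e^(−k₁t) − e^(−k₂t))/(k₂−k₁).
e^(−k₁t) = e^(−0.263×1.25) = e^(−0.3287) = 0.7198; e^(−k₂t) = e^(−0.9575) = 0.3839.
C_S = 0.263×0.739/(0.766−0.263) × (0.7198−0.3839) = 0.3864×0.3360 = 0.1298 mol/L.
Y_S = C_S/C_{R0} = 0.1298/0.739 = 0.176.

0.176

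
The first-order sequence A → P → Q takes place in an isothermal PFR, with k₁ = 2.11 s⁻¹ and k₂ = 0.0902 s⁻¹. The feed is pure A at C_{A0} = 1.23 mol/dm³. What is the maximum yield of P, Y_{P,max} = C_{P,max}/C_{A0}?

At the optimum, C_{P,max}/C_{A0} = (k₁/k₂)^[k₂/(k₂−k₁)].
= (2.11/0.0902)^(0.0902/(0.0902−2.11)) = (23.39)^(-0.04466) = 0.8687.

0.869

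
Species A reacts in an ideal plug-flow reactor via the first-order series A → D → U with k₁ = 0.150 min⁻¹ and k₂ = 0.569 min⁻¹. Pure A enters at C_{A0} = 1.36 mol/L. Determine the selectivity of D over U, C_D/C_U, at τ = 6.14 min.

Solving the coupled first-order balances gives C_D(τ) = [k₁/(k₂−k₁)]·C_{A0}·(e^(−k₁τ) − e^(−k₂τ)).
e^(−k₁τ) = e^(−0.150×6.14) = e^(−0.9210) = 0.3981; e^(−k₂τ) = e^(−3.494) = 0.03039.
C_D = 0.150×1.36/(0.569−0.150) × (0.3981−0.03039) = 0.4869×0.3677 = 0.1790 mol/L.
C_A = C_{A0}e^(−k₁τ) = 0.5414 mol/L, so C_U = C_{A0}−C_A−C_D = 0.6395 mol/L; C_D/C_U = 0.280.

0.280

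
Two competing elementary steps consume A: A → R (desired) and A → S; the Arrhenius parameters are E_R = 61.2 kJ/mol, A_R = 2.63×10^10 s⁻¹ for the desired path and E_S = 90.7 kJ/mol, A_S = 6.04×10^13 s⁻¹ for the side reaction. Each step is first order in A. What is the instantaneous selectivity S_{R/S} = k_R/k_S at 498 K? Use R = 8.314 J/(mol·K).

0.541

k_R/k_S = (A_R/A_S)·exp[−(E_R−E_S)/(RT)] = (A_R/A_S)·exp[(E_S−E_R)/(RT)].
(E_S−E_R)/(RT) = (90.7−61.2)×10³/(8.314×498) = 29500/4140 = 7.125.
k_R/k_S = (2.63×10^10/6.04×10^13)·exp(7.125) = 4.354×10^-4 × 1243 = 0.541.
Since E_R < E_S, lowering the temperature improves selectivity toward R.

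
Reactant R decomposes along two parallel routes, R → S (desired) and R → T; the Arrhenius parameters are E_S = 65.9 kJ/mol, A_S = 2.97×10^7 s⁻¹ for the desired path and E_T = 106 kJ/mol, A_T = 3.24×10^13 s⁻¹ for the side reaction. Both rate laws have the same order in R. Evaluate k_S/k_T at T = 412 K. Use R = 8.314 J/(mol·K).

0.111

With equal orders, S_{S/T} = k_S/k_T = (A_S/A_T)·exp[(E_T−E_S)/(RT)].
(E_T−E_S)/(RT) = (106−65.9)×10³/(8.314×412) = 40100/3425 = 11.71.
k_S/k_T = (2.97×10^7/3.24×10^13)·exp(11.71) = 9.167×10^-7 × 1.214×10^5 = 0.111.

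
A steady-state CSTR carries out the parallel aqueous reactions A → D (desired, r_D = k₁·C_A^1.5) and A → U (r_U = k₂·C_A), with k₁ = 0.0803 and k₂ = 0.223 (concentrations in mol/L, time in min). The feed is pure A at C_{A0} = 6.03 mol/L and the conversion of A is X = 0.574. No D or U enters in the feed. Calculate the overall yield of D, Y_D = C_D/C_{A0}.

Exit C_A = C_{A0}(1−X) = 6.03×0.426 = 2.569 mol/L.
A CSTR operates uniformly at the exit composition, giving r_D = 0.3306 and r_U = 0.5728 (each k·C_A^n at C_A = 2.569).
Fraction of consumed A going to D: r_D/(r_D+r_U) = 0.3659.
C_D = 0.3659·C_{A0}·X = 0.3659×6.03×0.574 = 1.27 mol/L; Y_D = C_D/C_{A0} = 0.210.

0.210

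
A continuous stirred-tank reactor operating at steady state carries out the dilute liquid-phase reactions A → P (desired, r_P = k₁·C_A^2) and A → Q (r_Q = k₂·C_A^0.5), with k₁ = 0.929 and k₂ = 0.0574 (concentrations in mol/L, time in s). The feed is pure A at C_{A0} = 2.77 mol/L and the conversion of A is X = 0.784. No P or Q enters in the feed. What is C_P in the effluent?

Exit C_A = C_{A0}(1−X) = 2.77×0.216 = 0.5983 mol/L.
Rates in a CSTR are evaluated at the outlet concentration: r_P = 0.929×0.5983^2 = 0.3326, r_Q = 0.0574×0.5983^0.5 = 0.04440.
Fraction of consumed A going to P: r_P/(r_P+r_Q) = 0.8822.
C_P = 0.8822·C_{A0}·X = 0.8822×2.77×0.784 = 1.92 mol/L.

1.92 mol/L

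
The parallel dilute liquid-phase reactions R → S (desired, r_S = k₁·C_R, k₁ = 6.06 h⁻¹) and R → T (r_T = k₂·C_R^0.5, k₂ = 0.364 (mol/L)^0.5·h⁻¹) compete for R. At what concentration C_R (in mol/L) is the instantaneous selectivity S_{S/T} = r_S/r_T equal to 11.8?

S_{S/T} = (k₁/k₂)·C_R^0.5 ⇒ C_R = (S·k₂/k₁)^(2).
= (11.8×0.364/6.06)^(2) = (0.7088)^(2) = 0.502 mol/L.

0.502 mol/L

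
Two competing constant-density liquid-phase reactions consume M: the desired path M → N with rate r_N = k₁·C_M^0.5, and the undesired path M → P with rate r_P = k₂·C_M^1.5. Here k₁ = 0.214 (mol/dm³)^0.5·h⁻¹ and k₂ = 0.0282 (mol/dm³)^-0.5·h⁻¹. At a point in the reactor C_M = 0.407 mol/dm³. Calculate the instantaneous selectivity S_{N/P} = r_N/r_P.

18.6

S_{N/P} = r_N/r_P = (k₁·C_M^0.5)/(k₂·C_M^1.5) = (k₁/k₂)·C_M⁻¹.
= (0.214×0.4070^0.5) / (0.0282×0.4070^1.5) = 0.1365/0.007322 = 18.6.
The undesired path is higher order in M, so low C_M (CSTR or dilute feed) favours N.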